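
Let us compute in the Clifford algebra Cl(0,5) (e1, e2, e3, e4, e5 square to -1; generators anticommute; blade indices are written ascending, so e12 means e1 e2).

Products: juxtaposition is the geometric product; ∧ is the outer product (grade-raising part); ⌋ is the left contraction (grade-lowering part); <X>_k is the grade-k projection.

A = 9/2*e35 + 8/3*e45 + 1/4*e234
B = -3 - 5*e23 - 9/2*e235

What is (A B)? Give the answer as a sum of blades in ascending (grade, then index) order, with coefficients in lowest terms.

step 1: 81/4*e2 + 5/4*e4 - 45/2*e25 - 27/2*e35 - 55/8*e45 + 45/4*e234 - 40/3*e2345
Answer: 81/4*e2 + 5/4*e4 - 45/2*e25 - 27/2*e35 - 55/8*e45 + 45/4*e234 - 40/3*e2345


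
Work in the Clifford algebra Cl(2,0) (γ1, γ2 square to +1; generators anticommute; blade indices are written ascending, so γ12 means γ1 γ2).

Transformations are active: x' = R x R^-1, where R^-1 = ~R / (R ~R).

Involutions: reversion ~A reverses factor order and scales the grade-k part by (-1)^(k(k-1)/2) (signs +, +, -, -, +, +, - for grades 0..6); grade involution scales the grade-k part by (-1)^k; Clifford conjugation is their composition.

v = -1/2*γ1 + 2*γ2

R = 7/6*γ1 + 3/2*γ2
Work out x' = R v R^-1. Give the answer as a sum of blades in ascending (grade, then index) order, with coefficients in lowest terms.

~R = 7/6*γ1 + 3/2*γ2, and R ~R = 65/18, so R^-1 = ~R / (65/18).
R v = 29/12 + 37/12*γ12
Answer: 134/65*γ1 + 1/130*γ2


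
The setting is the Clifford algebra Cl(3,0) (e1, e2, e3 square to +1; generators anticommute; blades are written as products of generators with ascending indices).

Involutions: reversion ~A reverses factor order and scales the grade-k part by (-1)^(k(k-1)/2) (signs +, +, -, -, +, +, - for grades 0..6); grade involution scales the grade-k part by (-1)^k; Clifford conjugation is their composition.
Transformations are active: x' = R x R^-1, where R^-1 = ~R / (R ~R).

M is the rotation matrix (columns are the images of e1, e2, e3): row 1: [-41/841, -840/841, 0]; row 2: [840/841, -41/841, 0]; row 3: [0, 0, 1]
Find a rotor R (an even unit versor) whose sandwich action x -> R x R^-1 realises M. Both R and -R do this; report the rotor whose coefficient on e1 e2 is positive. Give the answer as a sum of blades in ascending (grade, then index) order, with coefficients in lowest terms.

Method: write R = a + b12*e1 e2 + b13*e1 e3 + b23*e2 e3 with a^2 + b12^2 + b13^2 + b23^2 = 1 (so R^-1 = ~R). Expanding the columns R e_j ~R gives tr M = 4a^2 - 1 and, from the antisymmetric part, M21 - M12 = -4a*b12, M13 - M31 = 4a*b13, M32 - M23 = -4a*b23.
Here tr M = 759/841, so a^2 = (1 + tr M)/4 = 400/841 and a = ±20/29. Taking a = 20/29: M21 - M12 = 1680/841, M13 - M31 = 0, M32 - M23 = 0, giving b12 = -21/29, b13 = 0, b23 = 0, i.e. R = 20/29 - 21/29*e1 e2.
Its e1 e2 coefficient is negative, so report the other preimage -R.
Answer: -20/29 + 21/29*e1 e2. Note: both R and -R realise this M (trace 759/841); the covering map identifies them, and the e1 e2-coefficient sign is the tie-breaker.


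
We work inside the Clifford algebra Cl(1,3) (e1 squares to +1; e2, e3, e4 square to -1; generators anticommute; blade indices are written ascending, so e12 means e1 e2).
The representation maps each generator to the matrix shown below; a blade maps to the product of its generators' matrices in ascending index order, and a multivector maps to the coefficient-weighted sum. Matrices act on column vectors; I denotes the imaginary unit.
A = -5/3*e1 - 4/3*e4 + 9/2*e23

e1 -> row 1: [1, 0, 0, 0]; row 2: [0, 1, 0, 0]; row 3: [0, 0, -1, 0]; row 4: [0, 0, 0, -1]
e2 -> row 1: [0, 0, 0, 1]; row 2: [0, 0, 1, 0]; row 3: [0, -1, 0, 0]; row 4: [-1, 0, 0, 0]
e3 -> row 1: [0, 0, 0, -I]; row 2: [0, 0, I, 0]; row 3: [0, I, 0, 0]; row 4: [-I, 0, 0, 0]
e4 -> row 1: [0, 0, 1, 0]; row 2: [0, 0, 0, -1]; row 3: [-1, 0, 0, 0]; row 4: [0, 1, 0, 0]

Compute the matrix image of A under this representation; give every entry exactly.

Bivector images (products of the table entries): rho(e23) = rho(e2)rho(e3) = row 1: [-I, 0, 0, 0]; row 2: [0, I, 0, 0]; row 3: [0, 0, -I, 0]; row 4: [0, 0, 0, I].
M = (-5/3)*rho(e1) + (-4/3)*rho(e4) + (9/2)*rho(e23), summed entrywise:
Answer: row 1: [-5/3 - 9*I/2, 0, -4/3, 0]; row 2: [0, -5/3 + 9*I/2, 0, 4/3]; row 3: [4/3, 0, 5/3 - 9*I/2, 0]; row 4: [0, -4/3, 0, 5/3 + 9*I/2]


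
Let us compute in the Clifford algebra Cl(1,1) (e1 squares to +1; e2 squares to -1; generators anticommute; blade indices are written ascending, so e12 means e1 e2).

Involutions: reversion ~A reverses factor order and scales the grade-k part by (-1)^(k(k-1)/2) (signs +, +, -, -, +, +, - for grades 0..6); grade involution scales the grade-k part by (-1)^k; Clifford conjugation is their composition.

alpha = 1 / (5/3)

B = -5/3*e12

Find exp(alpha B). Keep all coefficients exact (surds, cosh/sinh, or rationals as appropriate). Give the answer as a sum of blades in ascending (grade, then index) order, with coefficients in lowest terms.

B^2 = (-5/3)^2*(e12)^2 = 25/9*(+1) = 25/9 (a basis 2-blade squares to minus the product of its generators' squares).
B^2 = 25/9 — a positive square means the series sums to a boost: l = 5/3, alpha*l = 1, so exp(alpha B) = cosh(1) + (sinh(1)/(5/3))*B = cosh(1) + (3*sinh(1)/5)*B.
Answer: cosh(1) - sinh(1)*e12


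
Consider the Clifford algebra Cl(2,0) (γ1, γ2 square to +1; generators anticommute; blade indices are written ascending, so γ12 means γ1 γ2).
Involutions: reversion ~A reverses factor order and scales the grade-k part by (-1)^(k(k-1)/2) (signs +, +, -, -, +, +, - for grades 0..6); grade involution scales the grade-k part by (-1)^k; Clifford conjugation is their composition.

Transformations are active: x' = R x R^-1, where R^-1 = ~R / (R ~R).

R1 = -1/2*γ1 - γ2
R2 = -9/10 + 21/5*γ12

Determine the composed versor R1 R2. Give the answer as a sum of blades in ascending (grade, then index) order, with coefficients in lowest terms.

Distribute over the terms of R1 (each basis-blade product reordered to ascending indices, repeated generators contracted through their squares):
(-1/2*γ1) R2 = 9/20*γ1 - 21/10*γ2
(-γ2) R2 = 21/5*γ1 + 9/10*γ2
Summing the partial products and collecting blades:
Answer: 93/20*γ1 - 6/5*γ2


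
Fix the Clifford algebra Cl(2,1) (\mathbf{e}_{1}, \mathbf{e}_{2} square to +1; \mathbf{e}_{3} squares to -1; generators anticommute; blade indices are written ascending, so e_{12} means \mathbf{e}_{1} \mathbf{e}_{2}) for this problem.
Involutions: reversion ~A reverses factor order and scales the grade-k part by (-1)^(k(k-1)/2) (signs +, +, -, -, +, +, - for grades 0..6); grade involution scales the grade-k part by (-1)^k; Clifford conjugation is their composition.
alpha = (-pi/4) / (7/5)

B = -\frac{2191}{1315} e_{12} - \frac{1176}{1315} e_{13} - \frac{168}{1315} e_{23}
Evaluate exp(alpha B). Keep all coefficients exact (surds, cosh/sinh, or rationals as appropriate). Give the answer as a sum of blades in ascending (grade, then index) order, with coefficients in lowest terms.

B^2 term by term: the squares give (-\frac{2191}{1315})^2*(e_{12})^2 + (-\frac{1176}{1315})^2*(e_{13})^2 + (-\frac{168}{1315})^2*(e_{23})^2 = \frac{4800481}{1729225}*(-1) + \frac{1382976}{1729225}*(+1) + \frac{28224}{1729225}*(+1) = -\frac{49}{25} (each basis 2-blade squares to minus the product of its generators' squares); cross terms between blades sharing an index anticommute and cancel. So B^2 = -\frac{49}{25}.
B^2 = -\frac{49}{25} — since the square is negative, the closed form is circular: l = \frac{7}{5}, alpha*l = - \frac{\pi}{4}, so exp(alpha B) = cos(- \frac{\pi}{4}) + (sin(- \frac{\pi}{4})/(\frac{7}{5}))*B = \frac{\sqrt{2}}{2} + (- \frac{5 \sqrt{2}}{14})*B.
Answer: \frac{\sqrt{2}}{2} + \frac{313 \sqrt{2}}{526} e_{12} + \frac{84 \sqrt{2}}{263} e_{13} + \frac{12 \sqrt{2}}{263} e_{23}


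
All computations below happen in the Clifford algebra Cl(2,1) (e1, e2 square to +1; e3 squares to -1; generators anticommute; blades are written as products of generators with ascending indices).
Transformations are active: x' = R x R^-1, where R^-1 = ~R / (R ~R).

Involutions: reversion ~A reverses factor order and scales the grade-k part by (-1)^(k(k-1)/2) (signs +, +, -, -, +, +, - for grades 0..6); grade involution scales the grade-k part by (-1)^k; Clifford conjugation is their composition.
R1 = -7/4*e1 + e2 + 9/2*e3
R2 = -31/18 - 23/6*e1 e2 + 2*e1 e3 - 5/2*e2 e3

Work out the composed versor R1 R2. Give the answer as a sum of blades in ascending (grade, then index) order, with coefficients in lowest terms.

Distribute over the terms of R1 (each basis-blade product reordered to ascending indices, repeated generators contracted through their squares):
(-7/4*e1) R2 = 217/72*e1 + 161/24*e2 - 7/2*e3 + 35/8*e1 e2 e3
(e2) R2 = 23/6*e1 - 31/18*e2 - 5/2*e3 - 2*e1 e2 e3
(9/2*e3) R2 = 9*e1 - 45/4*e2 - 31/4*e3 - 69/4*e1 e2 e3
Summing the partial products and collecting blades:
Answer: 1141/72*e1 - 451/72*e2 - 55/4*e3 - 119/8*e1 e2 e3


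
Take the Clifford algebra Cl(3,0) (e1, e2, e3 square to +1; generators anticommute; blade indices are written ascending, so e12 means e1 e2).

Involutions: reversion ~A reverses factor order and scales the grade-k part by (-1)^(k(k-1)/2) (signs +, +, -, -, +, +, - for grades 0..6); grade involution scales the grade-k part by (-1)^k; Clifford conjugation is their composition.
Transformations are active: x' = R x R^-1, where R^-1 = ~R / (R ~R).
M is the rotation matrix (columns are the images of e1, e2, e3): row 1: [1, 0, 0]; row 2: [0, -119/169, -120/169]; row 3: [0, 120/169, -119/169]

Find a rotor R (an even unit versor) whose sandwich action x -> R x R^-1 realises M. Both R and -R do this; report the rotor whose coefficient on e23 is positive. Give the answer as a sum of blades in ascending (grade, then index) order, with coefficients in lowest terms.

Method: write R = a + b12*e12 + b13*e13 + b23*e23 with a^2 + b12^2 + b13^2 + b23^2 = 1 (so R^-1 = ~R). Expanding the columns R e_j ~R gives tr M = 4a^2 - 1 and, from the antisymmetric part, M21 - M12 = -4a*b12, M13 - M31 = 4a*b13, M32 - M23 = -4a*b23.
Here tr M = -69/169, so a^2 = (1 + tr M)/4 = 25/169 and a = ±5/13. Taking a = 5/13: M21 - M12 = 0, M13 - M31 = 0, M32 - M23 = 240/169, giving b12 = 0, b13 = 0, b23 = -12/13, i.e. R = 5/13 - 12/13*e23.
Its e23 coefficient is negative, so report the other preimage -R.
Answer: -5/13 + 12/13*e23. Sheet selection: the two-to-one cover makes ±R indistinguishable at the matrix level (trace -69/169), so uniqueness comes from the required sign on e23.


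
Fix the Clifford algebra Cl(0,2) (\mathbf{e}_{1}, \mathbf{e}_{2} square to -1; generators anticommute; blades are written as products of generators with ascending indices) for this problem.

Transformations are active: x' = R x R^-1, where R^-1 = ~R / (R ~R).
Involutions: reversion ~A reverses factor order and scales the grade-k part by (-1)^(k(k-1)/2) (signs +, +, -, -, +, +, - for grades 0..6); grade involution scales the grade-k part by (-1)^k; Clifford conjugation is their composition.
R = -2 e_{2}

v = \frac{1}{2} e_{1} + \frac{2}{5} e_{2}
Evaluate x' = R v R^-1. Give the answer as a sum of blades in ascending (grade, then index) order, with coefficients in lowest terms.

~R = -2 e_{2}, and R ~R = -4, so R^-1 = ~R / (-4).
R v = \frac{4}{5} + e_{1} e_{2}
Answer: -\frac{1}{2} e_{1} + \frac{2}{5} e_{2}


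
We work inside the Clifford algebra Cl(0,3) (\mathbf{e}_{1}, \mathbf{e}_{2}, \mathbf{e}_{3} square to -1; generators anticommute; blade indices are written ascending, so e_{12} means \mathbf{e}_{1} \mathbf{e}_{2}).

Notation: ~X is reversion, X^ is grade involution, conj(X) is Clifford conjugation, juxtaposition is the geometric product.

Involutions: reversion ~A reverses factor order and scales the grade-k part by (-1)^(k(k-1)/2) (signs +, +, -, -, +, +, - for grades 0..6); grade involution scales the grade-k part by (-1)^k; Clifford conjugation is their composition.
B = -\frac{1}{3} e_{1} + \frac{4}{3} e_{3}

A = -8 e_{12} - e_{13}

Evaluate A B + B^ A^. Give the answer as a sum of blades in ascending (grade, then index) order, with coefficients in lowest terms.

first term: \frac{4}{3} e_{1} + \frac{8}{3} e_{2} + \frac{1}{3} e_{3} - \frac{32}{3} e_{123}
second term: \frac{4}{3} e_{1} + \frac{8}{3} e_{2} + \frac{1}{3} e_{3} + \frac{32}{3} e_{123}
Answer: \frac{8}{3} e_{1} + \frac{16}{3} e_{2} + \frac{2}{3} e_{3}


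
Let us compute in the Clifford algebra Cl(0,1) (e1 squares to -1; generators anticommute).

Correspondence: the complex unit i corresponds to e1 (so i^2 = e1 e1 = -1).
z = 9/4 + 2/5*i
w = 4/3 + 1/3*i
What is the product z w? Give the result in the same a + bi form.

In blades: z = 9/4 + 2/5*e1, w = 4/3 + 1/3*e1.
Distribute z over w term by term (generator squares from the signature, products reordered to ascending indices): (9/4)*w = 3 + 3/4*e1; (2/5*e1)*w = -2/15 + 8/15*e1.
Sum: 43/15 + 77/60*e1; translating back through the correspondence:
Answer: 43/15 + 77/60*i


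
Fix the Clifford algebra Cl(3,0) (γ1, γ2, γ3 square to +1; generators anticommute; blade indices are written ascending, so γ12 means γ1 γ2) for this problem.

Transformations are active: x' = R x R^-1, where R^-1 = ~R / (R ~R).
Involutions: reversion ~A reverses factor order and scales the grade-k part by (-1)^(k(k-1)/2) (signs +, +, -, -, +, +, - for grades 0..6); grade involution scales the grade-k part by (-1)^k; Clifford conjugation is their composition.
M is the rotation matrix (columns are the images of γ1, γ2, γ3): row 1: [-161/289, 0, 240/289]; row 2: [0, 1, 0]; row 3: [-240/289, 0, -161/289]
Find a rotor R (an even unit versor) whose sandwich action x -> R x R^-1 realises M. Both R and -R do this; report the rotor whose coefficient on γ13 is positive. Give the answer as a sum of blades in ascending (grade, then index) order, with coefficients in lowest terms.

Method: write R = a + b12*γ12 + b13*γ13 + b23*γ23 with a^2 + b12^2 + b13^2 + b23^2 = 1 (so R^-1 = ~R). Expanding the columns R e_j ~R gives tr M = 4a^2 - 1 and, from the antisymmetric part, M21 - M12 = -4a*b12, M13 - M31 = 4a*b13, M32 - M23 = -4a*b23.
Here tr M = -33/289, so a^2 = (1 + tr M)/4 = 64/289 and a = ±8/17. Taking a = 8/17: M21 - M12 = 0, M13 - M31 = 480/289, M32 - M23 = 0, giving b12 = 0, b13 = 15/17, b23 = 0, i.e. R = 8/17 + 15/17*γ13.
Its γ13 coefficient is already positive.
Answer: 8/17 + 15/17*γ13. Key observation: the double cover Spin(3) -> SO(3) sends R and -R to the same matrix (trace -33/289 here), so the stated sign of the γ13 coefficient is what selects one sheet.


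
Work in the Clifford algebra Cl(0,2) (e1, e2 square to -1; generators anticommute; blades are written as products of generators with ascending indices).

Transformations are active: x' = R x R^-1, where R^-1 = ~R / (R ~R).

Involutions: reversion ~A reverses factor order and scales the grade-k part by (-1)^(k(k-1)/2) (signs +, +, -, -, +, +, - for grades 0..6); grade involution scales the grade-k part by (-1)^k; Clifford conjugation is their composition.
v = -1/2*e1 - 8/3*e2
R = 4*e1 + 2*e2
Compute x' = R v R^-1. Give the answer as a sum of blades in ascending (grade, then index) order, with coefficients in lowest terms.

~R = 4*e1 + 2*e2, and R ~R = -20, so R^-1 = ~R / (-20).
R v = 22/3 - 29/3*e1 e2
Answer: -73/30*e1 + 6/5*e2


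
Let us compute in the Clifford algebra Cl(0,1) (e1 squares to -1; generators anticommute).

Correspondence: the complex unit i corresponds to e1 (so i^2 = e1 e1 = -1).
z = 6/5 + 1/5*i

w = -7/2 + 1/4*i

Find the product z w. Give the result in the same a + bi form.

In blades: z = 6/5 + 1/5*e1, w = -7/2 + 1/4*e1.
Distribute z over w term by term (generator squares from the signature, products reordered to ascending indices): (6/5)*w = -21/5 + 3/10*e1; (1/5*e1)*w = -1/20 - 7/10*e1.
Sum: -17/4 - 2/5*e1; translating back through the correspondence:
Answer: -17/4 - 2/5*i


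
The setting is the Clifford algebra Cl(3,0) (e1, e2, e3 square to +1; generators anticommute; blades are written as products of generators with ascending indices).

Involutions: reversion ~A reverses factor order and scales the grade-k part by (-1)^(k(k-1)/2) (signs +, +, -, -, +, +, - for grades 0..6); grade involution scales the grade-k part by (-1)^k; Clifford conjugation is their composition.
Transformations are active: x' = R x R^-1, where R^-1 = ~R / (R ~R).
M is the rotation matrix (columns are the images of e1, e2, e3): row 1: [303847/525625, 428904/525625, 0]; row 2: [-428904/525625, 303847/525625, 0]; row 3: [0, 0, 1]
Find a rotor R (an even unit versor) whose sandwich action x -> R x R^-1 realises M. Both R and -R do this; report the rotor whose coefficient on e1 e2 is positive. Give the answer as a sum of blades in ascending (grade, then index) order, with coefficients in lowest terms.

Method: write R = a + b12*e1 e2 + b13*e1 e3 + b23*e2 e3 with a^2 + b12^2 + b13^2 + b23^2 = 1 (so R^-1 = ~R). Expanding the columns R e_j ~R gives tr M = 4a^2 - 1 and, from the antisymmetric part, M21 - M12 = -4a*b12, M13 - M31 = 4a*b13, M32 - M23 = -4a*b23.
Here tr M = 1133319/525625, so a^2 = (1 + tr M)/4 = 414736/525625 and a = ±644/725. Taking a = 644/725: M21 - M12 = -857808/525625, M13 - M31 = 0, M32 - M23 = 0, giving b12 = 333/725, b13 = 0, b23 = 0, i.e. R = 644/725 + 333/725*e1 e2.
Its e1 e2 coefficient is already positive.
Answer: 644/725 + 333/725*e1 e2. Key observation: the double cover Spin(3) -> SO(3) sends R and -R to the same matrix (trace 1133319/525625 here), so the stated sign of the e1 e2 coefficient is what selects one sheet.


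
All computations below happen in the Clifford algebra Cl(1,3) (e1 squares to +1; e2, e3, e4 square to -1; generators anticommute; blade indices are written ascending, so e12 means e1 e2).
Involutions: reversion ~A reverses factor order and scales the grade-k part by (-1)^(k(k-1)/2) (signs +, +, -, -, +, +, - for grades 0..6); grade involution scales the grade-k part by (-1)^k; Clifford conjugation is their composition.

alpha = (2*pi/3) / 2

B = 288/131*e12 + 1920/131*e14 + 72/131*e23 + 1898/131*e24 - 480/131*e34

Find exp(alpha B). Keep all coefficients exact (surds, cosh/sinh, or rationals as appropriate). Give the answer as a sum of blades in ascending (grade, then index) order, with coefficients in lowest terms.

B^2 term by term: the squares give (288/131)^2*(e12)^2 + (1920/131)^2*(e14)^2 + (72/131)^2*(e23)^2 + (1898/131)^2*(e24)^2 + (-480/131)^2*(e34)^2 = 82944/17161*(+1) + 3686400/17161*(+1) + 5184/17161*(-1) + 3602404/17161*(-1) + 230400/17161*(-1) = -4 (each basis 2-blade squares to minus the product of its generators' squares); cross terms between blades sharing an index anticommute and cancel; the commuting (index-disjoint) pairs give grade-4 terms 2*c*c'*(blade product), which cancel blade by blade — e1234: -276480/17161 + 276480/17161 = 0 — confirming B is simple. So B^2 = -4.
B^2 = -4 — a negative square means the series sums to a rotation: l = 2, alpha*l = 2*pi/3, so exp(alpha B) = cos(2*pi/3) + (sin(2*pi/3)/2)*B = -1/2 + (sqrt(3)/4)*B.
Answer: -1/2 + 72*sqrt(3)/131*e12 + 480*sqrt(3)/131*e14 + 18*sqrt(3)/131*e23 + 949*sqrt(3)/262*e24 - 120*sqrt(3)/131*e34


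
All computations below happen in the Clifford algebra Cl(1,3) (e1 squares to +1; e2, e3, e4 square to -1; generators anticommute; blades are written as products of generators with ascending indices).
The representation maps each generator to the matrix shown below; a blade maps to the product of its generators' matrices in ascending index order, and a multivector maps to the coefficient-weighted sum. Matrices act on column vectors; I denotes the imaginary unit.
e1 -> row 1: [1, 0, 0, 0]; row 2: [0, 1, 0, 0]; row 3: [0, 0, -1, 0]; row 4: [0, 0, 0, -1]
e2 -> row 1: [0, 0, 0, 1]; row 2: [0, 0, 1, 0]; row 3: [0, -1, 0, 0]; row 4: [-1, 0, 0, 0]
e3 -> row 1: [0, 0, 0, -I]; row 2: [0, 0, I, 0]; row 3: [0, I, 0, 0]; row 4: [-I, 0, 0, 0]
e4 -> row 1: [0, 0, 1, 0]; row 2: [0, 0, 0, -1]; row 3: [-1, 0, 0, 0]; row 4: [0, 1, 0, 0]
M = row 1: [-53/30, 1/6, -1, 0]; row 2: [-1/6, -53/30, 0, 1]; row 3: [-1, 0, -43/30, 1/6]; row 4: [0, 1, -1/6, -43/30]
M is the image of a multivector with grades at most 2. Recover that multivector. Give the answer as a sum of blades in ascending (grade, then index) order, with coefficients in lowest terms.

Method: the blade images are trace-orthogonal — tr(rho(e_A) rho(e_B)^-1) = 4 if A = B and 0 otherwise — and rho(e_A)^-1 = (e_A)^2 * rho(e_A) with (e_A)^2 = +1 or -1, so the coefficient of e_A in the preimage is (e_A)^2 * tr(M rho(e_A))/4.
Nonzero projections over blades of grade <= 2: 1: (1)^2 = +1, tr(M 1) = -32/5, coefficient -8/5; e1: (e1)^2 = +1, tr(M rho(e1)) = -2/3, coefficient -1/6; e1 e4: (e1 e4)^2 = +1, tr(M rho(e1 e4)) = -4, coefficient -1; e2 e4: (e2 e4)^2 = -1, tr(M rho(e2 e4)) = -2/3, coefficient 1/6. Every other blade of grade <= 2 projects to 0.
Answer: -8/5 - 1/6*e1 - e1 e4 + 1/6*e2 e4


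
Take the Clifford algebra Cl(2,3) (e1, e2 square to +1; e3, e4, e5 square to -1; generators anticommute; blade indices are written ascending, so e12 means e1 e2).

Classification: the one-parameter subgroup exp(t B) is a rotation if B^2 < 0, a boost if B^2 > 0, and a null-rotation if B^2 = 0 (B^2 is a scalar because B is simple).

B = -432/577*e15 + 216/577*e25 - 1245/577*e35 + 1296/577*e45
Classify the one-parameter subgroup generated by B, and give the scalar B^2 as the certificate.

B^2 term by term: the squares give (-432/577)^2*(e15)^2 + (216/577)^2*(e25)^2 + (-1245/577)^2*(e35)^2 + (1296/577)^2*(e45)^2 = 186624/332929*(+1) + 46656/332929*(+1) + 1550025/332929*(-1) + 1679616/332929*(-1) = -9 (each basis 2-blade squares to minus the product of its generators' squares); cross terms between blades sharing an index anticommute and cancel. So B^2 = -9.
Answer: rotation, certificate B^2 = -9. Because -9 is invariant under every versor sandwich, the classification follows from its sign alone.


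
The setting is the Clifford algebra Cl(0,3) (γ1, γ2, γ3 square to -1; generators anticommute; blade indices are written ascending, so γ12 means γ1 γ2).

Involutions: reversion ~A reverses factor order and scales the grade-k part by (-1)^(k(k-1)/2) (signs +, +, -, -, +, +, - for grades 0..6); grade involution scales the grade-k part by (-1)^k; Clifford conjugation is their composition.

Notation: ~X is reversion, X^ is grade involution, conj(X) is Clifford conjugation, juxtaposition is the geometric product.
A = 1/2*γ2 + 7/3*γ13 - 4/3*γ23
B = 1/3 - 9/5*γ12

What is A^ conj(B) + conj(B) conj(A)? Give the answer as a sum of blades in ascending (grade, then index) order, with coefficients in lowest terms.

first term: -9/10*γ1 - 1/6*γ2 - 73/45*γ13 - 209/45*γ23
second term: 9/10*γ1 - 1/6*γ2 - 143/45*γ13 - 169/45*γ23
Answer: -1/3*γ2 - 24/5*γ13 - 42/5*γ23


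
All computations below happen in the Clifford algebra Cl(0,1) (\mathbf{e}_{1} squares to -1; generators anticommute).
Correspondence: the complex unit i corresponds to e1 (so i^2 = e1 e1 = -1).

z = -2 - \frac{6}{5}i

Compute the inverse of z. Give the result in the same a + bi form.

In blades: z = -2 - \frac{6}{5} e_{1}.
With qbar = -2 + \frac{6}{5} e_{1} (scalar fixed, mapped units negated), z qbar = \frac{136}{25} (the sum of squared coefficients), so z^-1 = qbar / (\frac{136}{25}) = -\frac{25}{68} + \frac{15}{68} e_{1}; translating back:
Answer: -\frac{25}{68} + \frac{15}{68}i


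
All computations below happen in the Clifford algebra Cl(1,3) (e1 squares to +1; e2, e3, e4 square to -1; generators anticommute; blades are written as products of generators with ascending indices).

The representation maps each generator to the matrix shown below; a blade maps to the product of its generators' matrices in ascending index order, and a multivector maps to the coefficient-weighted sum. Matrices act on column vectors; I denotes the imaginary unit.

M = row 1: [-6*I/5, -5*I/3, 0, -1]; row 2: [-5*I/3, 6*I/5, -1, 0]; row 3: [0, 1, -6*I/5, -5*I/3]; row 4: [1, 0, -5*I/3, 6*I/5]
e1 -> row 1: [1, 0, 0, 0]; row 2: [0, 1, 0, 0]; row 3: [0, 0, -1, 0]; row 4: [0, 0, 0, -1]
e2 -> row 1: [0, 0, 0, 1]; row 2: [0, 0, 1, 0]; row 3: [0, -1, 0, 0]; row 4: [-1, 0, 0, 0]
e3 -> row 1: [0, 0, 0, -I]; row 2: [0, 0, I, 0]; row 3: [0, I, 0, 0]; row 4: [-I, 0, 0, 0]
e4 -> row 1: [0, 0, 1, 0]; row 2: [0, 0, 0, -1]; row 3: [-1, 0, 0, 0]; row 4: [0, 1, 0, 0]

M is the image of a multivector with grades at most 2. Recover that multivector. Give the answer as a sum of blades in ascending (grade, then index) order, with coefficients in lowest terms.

Method: the blade images are trace-orthogonal — tr(rho(e_A) rho(e_B)^-1) = 4 if A = B and 0 otherwise — and rho(e_A)^-1 = (e_A)^2 * rho(e_A) with (e_A)^2 = +1 or -1, so the coefficient of e_A in the preimage is (e_A)^2 * tr(M rho(e_A))/4.
Nonzero projections over blades of grade <= 2: e2: (e2)^2 = -1, tr(M rho(e2)) = 4, coefficient -1; e2 e3: (e2 e3)^2 = -1, tr(M rho(e2 e3)) = -24/5, coefficient 6/5; e3 e4: (e3 e4)^2 = -1, tr(M rho(e3 e4)) = -20/3, coefficient 5/3. Every other blade of grade <= 2 projects to 0.
Answer: -e2 + 6/5*e2 e3 + 5/3*e3 e4


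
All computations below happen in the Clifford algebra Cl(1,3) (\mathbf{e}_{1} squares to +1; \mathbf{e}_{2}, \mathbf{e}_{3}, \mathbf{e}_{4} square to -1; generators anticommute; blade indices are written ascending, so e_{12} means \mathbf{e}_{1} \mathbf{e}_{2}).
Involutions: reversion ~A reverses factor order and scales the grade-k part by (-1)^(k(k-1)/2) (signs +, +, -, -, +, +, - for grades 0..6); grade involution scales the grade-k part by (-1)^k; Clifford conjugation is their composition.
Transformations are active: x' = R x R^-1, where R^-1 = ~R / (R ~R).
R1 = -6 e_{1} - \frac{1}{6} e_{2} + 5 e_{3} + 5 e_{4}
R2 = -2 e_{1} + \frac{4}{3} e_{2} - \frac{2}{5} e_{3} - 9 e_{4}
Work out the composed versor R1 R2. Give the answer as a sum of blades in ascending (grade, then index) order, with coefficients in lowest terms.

Distribute over the terms of R1 (each basis-blade product reordered to ascending indices, repeated generators contracted through their squares):
(-6 e_{1}) R2 = 12 - 8 e_{12} + \frac{12}{5} e_{13} + 54 e_{14}
(-\frac{1}{6} e_{2}) R2 = \frac{2}{9} - \frac{1}{3} e_{12} + \frac{1}{15} e_{23} + \frac{3}{2} e_{24}
(5 e_{3}) R2 = 2 + 10 e_{13} - \frac{20}{3} e_{23} - 45 e_{34}
(5 e_{4}) R2 = 45 + 10 e_{14} - \frac{20}{3} e_{24} + 2 e_{34}
Summing the partial products and collecting blades:
Answer: \frac{533}{9} - \frac{25}{3} e_{12} + \frac{62}{5} e_{13} + 64 e_{14} - \frac{33}{5} e_{23} - \frac{31}{6} e_{24} - 43 e_{34}


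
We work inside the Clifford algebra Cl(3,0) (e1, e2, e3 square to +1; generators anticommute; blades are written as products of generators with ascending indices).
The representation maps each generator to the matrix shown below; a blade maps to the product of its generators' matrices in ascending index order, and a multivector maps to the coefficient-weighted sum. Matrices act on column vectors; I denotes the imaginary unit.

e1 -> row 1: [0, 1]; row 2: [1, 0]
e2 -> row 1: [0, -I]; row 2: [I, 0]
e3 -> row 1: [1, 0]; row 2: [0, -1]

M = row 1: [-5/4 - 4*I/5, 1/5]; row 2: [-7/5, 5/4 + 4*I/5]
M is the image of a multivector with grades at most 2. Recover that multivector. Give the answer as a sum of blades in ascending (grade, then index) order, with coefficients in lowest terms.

Method: 1, rho(e1), rho(e2), rho(e3) form a trace-orthogonal basis of the 2x2 complex matrices (tr(X Y) = 2 if X = Y, else 0), so M = m0*1 + m1*rho(e1) + m2*rho(e2) + m3*rho(e3) with m0 = tr(M)/2 = 0, m1 = tr(M rho(e1))/2 = -3/5, m2 = tr(M rho(e2))/2 = 4*I/5, m3 = tr(M rho(e3))/2 = -5/4 - 4*I/5.
Multiplying table entries, the bivector images are rho(e1 e2) = I*rho(e3), rho(e1 e3) = -I*rho(e2), rho(e2 e3) = I*rho(e1); with real blade coefficients the real parts of m0..m3 are the coefficients of 1, e1, e2, e3 and the imaginary parts give the bivectors (e2 e3: Im m1, e1 e3: -Im m2, e1 e2: Im m3).
Answer: -3/5*e1 - 5/4*e3 - 4/5*e1 e2 - 4/5*e1 e3


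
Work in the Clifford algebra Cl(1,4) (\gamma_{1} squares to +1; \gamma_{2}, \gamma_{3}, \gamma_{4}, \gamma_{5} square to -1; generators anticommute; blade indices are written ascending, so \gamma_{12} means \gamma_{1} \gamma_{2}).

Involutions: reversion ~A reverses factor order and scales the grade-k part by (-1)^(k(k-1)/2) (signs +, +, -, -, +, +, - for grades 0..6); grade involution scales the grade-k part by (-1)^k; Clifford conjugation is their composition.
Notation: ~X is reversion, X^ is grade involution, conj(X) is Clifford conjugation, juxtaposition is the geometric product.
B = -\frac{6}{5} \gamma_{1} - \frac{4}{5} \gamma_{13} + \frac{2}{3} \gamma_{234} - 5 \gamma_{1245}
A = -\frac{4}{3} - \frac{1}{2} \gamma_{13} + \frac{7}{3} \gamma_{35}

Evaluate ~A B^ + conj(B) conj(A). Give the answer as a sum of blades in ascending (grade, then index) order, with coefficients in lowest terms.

first term: -\frac{2}{5} - \frac{8}{5} \gamma_{1} - \frac{3}{5} \gamma_{3} + \frac{16}{15} \gamma_{13} + \frac{28}{15} \gamma_{15} - \frac{1}{3} \gamma_{124} - \frac{14}{5} \gamma_{135} + \frac{8}{9} \gamma_{234} - \frac{14}{9} \gamma_{245} + \frac{35}{3} \gamma_{1234} + \frac{20}{3} \gamma_{1245} - \frac{5}{2} \gamma_{2345}
second term: \frac{2}{5} - \frac{8}{5} \gamma_{1} + \frac{3}{5} \gamma_{3} - \frac{16}{15} \gamma_{13} + \frac{28}{15} \gamma_{15} - \frac{1}{3} \gamma_{124} - \frac{14}{5} \gamma_{135} - \frac{8}{9} \gamma_{234} - \frac{14}{9} \gamma_{245} - \frac{35}{3} \gamma_{1234} + \frac{20}{3} \gamma_{1245} + \frac{5}{2} \gamma_{2345}
Answer: -\frac{16}{5} \gamma_{1} + \frac{56}{15} \gamma_{15} - \frac{2}{3} \gamma_{124} - \frac{28}{5} \gamma_{135} - \frac{28}{9} \gamma_{245} + \frac{40}{3} \gamma_{1245}


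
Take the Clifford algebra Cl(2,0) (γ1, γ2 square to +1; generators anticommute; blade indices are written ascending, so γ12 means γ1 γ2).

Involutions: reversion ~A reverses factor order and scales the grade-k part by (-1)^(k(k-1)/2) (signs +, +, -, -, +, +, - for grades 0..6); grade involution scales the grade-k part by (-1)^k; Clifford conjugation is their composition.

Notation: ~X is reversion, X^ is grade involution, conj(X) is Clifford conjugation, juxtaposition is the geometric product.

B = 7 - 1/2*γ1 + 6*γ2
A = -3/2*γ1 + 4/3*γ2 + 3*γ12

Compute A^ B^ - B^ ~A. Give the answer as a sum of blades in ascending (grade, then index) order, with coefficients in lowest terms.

first term: 35/4 - 15/2*γ1 - 65/6*γ2 + 38/3*γ12
second term: -35/4 - 57/2*γ1 + 47/6*γ2 - 88/3*γ12
Answer: 35/2 + 21*γ1 - 56/3*γ2 + 42*γ12


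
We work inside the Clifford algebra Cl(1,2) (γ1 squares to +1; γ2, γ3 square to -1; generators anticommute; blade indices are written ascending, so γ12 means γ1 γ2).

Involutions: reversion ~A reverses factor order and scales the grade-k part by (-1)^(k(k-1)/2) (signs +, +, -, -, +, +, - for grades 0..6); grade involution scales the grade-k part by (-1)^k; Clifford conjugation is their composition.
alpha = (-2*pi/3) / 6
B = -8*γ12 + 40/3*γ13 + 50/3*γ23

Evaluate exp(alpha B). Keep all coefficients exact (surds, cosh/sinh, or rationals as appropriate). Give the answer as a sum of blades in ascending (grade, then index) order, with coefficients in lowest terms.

B^2 term by term: the squares give (-8)^2*(γ12)^2 + (40/3)^2*(γ13)^2 + (50/3)^2*(γ23)^2 = 64*(+1) + 1600/9*(+1) + 2500/9*(-1) = -36 (each basis 2-blade squares to minus the product of its generators' squares); cross terms between blades sharing an index anticommute and cancel. So B^2 = -36.
B^2 = -36 — the negative square puts this in the circular regime; l = 6, alpha*l = -2*pi/3, so exp(alpha B) = cos(-2*pi/3) + (sin(-2*pi/3)/6)*B = -1/2 + (-sqrt(3)/12)*B.
Answer: -1/2 + 2*sqrt(3)/3*γ12 - 10*sqrt(3)/9*γ13 - 25*sqrt(3)/18*γ23


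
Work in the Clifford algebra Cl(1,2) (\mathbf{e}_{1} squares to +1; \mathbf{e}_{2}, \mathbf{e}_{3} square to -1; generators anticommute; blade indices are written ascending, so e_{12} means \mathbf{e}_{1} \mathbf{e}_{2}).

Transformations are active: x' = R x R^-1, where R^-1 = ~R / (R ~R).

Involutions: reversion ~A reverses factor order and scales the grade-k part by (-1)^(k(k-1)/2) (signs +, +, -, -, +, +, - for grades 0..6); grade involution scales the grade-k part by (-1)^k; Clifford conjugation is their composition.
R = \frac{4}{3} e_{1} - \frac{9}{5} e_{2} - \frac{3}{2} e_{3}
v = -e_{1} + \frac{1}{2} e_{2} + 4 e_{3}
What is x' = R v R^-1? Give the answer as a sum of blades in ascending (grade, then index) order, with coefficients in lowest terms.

~R = \frac{4}{3} e_{1} - \frac{9}{5} e_{2} - \frac{3}{2} e_{3}, and R ~R = -\frac{3341}{900}, so R^-1 = ~R / (-\frac{3341}{900}).
R v = \frac{167}{30} - \frac{17}{15} e_{12} + \frac{23}{6} e_{13} - \frac{129}{20} e_{23}
Answer: -\frac{10019}{3341} e_{1} + \frac{32731}{6682} e_{2} + \frac{1666}{3341} e_{3}


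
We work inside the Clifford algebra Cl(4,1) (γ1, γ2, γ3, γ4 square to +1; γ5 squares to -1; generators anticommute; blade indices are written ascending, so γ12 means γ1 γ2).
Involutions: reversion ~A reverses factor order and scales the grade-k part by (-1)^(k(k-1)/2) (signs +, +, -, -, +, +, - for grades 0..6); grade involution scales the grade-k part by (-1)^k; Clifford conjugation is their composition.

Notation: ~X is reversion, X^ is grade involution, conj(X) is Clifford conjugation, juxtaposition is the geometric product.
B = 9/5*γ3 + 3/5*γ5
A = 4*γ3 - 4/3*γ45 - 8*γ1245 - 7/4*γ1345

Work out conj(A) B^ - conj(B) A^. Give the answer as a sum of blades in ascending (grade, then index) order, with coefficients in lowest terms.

first term: 36/5 + 4/5*γ4 + 12/5*γ35 - 24/5*γ124 - 21/20*γ134 + 63/20*γ145 - 12/5*γ345 + 72/5*γ12345
second term: 36/5 + 4/5*γ4 - 12/5*γ35 + 24/5*γ124 + 21/20*γ134 - 63/20*γ145 + 12/5*γ345 + 72/5*γ12345
Answer: 24/5*γ35 - 48/5*γ124 - 21/10*γ134 + 63/10*γ145 - 24/5*γ345


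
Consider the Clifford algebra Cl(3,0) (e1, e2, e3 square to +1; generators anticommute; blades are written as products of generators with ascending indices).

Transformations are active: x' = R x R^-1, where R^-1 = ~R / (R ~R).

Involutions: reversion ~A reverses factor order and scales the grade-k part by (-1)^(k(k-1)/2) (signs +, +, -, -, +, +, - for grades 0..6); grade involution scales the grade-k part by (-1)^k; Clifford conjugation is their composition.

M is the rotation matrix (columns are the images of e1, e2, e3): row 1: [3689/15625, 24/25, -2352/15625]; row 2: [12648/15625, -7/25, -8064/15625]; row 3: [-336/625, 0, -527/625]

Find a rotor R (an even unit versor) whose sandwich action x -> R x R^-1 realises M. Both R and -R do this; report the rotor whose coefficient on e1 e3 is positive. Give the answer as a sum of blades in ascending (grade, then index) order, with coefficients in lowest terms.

Method: write R = a + b12*e1 e2 + b13*e1 e3 + b23*e2 e3 with a^2 + b12^2 + b13^2 + b23^2 = 1 (so R^-1 = ~R). Expanding the columns R e_j ~R gives tr M = 4a^2 - 1 and, from the antisymmetric part, M21 - M12 = -4a*b12, M13 - M31 = 4a*b13, M32 - M23 = -4a*b23.
Here tr M = -13861/15625, so a^2 = (1 + tr M)/4 = 441/15625 and a = ±21/125. Taking a = 21/125: M21 - M12 = -2352/15625, M13 - M31 = 6048/15625, M32 - M23 = 8064/15625, giving b12 = 28/125, b13 = 72/125, b23 = -96/125, i.e. R = 21/125 + 28/125*e1 e2 + 72/125*e1 e3 - 96/125*e2 e3.
Its e1 e3 coefficient is already positive.
Answer: 21/125 + 28/125*e1 e2 + 72/125*e1 e3 - 96/125*e2 e3. Uniqueness: Spin(3) -> SO(3) maps R and -R to the same rotation of trace -13861/15625; fixing the sign of the e1 e3 coefficient removes the ambiguity.


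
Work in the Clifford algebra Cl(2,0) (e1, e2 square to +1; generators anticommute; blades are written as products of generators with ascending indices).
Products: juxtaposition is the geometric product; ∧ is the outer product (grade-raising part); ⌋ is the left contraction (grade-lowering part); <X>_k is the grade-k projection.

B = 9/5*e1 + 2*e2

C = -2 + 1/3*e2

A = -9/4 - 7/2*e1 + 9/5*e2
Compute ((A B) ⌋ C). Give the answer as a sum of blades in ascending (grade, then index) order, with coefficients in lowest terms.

step 1: -27/10 - 81/20*e1 - 9/2*e2 - 256/25*e1 e2
step 2: 39/10 - 9/10*e2
Answer: 39/10 - 9/10*e2


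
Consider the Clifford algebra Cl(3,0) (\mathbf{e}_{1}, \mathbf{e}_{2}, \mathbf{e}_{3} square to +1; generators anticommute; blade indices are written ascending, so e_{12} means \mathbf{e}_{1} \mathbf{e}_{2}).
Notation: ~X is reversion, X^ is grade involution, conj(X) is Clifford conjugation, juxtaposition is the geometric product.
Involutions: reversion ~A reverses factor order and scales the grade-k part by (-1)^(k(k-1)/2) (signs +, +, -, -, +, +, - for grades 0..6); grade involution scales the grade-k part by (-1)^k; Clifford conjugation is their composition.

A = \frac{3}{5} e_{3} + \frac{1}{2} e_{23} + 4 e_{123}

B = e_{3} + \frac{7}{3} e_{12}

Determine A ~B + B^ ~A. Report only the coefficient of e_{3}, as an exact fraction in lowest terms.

first term: \frac{3}{5} + \frac{1}{2} e_{2} + \frac{28}{3} e_{3} + 4 e_{12} + \frac{7}{6} e_{13} - \frac{7}{5} e_{123}
second term: -\frac{3}{5} - \frac{1}{2} e_{2} + \frac{28}{3} e_{3} + 4 e_{12} - \frac{7}{6} e_{13} + \frac{7}{5} e_{123}
Answer: \frac{56}{3}


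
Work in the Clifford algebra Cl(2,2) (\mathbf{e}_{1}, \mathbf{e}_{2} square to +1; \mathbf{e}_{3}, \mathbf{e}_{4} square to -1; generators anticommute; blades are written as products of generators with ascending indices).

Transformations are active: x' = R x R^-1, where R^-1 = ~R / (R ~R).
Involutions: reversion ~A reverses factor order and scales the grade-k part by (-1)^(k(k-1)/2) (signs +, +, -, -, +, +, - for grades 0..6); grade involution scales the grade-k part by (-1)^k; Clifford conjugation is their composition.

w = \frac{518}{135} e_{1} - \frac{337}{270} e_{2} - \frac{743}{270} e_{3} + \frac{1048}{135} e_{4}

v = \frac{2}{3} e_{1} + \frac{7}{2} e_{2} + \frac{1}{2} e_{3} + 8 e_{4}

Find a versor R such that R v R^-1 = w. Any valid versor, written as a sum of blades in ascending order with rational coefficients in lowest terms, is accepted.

Sketch: the shared square -\frac{464}{9} makes R = v + w = \frac{608}{135} e_{1} + \frac{304}{135} e_{2} - \frac{304}{135} e_{3} + \frac{2128}{135} e_{4} the natural versor; its sandwich fixes that direction, negates (v - w)/2, and sends v to w.
Answer: \frac{608}{135} e_{1} + \frac{304}{135} e_{2} - \frac{304}{135} e_{3} + \frac{2128}{135} e_{4}


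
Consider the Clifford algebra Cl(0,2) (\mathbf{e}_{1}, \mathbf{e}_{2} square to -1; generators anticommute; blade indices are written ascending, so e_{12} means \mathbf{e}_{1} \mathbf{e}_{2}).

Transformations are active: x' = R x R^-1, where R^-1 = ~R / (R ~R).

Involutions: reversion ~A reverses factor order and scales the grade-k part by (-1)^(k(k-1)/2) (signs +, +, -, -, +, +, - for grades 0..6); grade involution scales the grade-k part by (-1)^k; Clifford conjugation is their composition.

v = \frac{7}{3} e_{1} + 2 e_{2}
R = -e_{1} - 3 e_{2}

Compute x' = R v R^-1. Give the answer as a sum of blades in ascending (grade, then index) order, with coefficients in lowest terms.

~R = -e_{1} - 3 e_{2}, and R ~R = -10, so R^-1 = ~R / (-10).
R v = \frac{25}{3} + 5 e_{12}
Answer: -\frac{2}{3} e_{1} + 3 e_{2}


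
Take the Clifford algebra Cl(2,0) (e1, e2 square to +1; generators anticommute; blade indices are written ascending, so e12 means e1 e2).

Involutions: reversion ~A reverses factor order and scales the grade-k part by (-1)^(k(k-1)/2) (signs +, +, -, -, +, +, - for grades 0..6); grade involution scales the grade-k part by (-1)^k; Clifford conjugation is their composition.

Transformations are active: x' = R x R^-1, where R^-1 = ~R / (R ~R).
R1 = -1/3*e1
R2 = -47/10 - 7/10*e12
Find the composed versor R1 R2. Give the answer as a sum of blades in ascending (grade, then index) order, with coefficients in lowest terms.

Distribute over the terms of R1 (each basis-blade product reordered to ascending indices, repeated generators contracted through their squares):
(-1/3*e1) R2 = 47/30*e1 + 7/30*e2
Answer: 47/30*e1 + 7/30*e2


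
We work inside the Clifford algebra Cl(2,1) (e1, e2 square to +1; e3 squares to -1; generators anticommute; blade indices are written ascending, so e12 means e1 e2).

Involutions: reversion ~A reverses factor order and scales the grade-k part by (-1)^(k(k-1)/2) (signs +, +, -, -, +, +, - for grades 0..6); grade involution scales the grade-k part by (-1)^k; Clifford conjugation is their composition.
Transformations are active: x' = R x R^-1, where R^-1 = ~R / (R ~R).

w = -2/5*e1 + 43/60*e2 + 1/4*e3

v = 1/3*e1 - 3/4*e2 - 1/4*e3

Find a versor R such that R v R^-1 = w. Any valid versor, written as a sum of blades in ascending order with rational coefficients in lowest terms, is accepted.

Reasoning: v^2 = w^2 = 11/18 since conjugation preserves the quadratic form; R = v + w = -1/15*e1 - 1/30*e2 is then valid when invertible, keeping its own part and reversing (v - w)/2.
Answer: -1/15*e1 - 1/30*e2
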